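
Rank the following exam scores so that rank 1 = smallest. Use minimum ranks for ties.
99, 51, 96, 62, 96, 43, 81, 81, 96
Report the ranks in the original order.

Sorted (ascending): 43, 51, 62, 81, 81, 96, 96, 96, 99
The 2 values of 81 occupy positions 4–5 → each gets rank 4.
The 3 values of 96 occupy positions 6–8 → each gets rank 6.

9, 2, 6, 3, 6, 1, 4, 4, 6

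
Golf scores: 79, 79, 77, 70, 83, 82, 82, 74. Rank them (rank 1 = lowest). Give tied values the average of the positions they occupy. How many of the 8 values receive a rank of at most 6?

Sorted (ascending): 70, 74, 77, 79, 79, 82, 82, 83
The 2 values of 79 occupy positions 4–5 → average rank (4+5)/2 = 4.5.
The 2 values of 82 occupy positions 6–7 → average rank (6+7)/2 = 6.5.
Ranks ≤ 6: {1, 2, 3, 4.5, 4.5} → 5 values.

5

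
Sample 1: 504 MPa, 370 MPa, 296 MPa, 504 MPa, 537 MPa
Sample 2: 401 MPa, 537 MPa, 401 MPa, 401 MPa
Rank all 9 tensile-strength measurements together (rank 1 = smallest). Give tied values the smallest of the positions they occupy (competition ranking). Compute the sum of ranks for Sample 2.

17

Sorted (ascending): 296, 370, 401, 401, 401, 504, 504, 537, 537
The 3 values of 401 occupy positions 3–5 → each gets rank 3.
The 2 values of 504 occupy positions 6–7 → each gets rank 6.
The 2 values of 537 occupy positions 8–9 → each gets rank 8.
Sample 2 values → pooled ranks: 401→3, 537→8, 401→3, 401→3
Rank sum = 3 + 8 + 3 + 3 = 17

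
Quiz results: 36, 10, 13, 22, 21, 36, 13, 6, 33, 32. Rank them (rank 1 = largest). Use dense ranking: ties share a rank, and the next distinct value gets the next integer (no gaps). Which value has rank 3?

32

Sorted (descending): 36, 36, 33, 32, 22, 21, 13, 13, 10, 6
The 2 values of 36 share dense rank 1.
The 2 values of 13 share dense rank 6.
Remaining distinct values take the next consecutive integers.
Rank 3 → value 32.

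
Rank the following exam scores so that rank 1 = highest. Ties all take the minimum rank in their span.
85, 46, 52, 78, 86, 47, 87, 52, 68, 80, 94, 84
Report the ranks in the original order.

Sorted (descending): 94, 87, 86, 85, 84, 80, 78, 68, 52, 52, 47, 46
The 2 values of 52 occupy positions 9–10 → each gets rank 9.

4, 12, 9, 7, 3, 11, 2, 9, 8, 6, 1, 5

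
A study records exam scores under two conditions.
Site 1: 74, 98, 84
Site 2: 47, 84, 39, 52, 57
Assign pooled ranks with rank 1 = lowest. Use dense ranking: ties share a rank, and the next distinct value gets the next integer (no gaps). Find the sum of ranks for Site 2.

Sorted (ascending): 39, 47, 52, 57, 74, 84, 84, 98
The 2 values of 84 share dense rank 6.
Remaining distinct values take the next consecutive integers.
Site 2 values → pooled ranks: 47→2, 84→6, 39→1, 52→3, 57→4
Rank sum = 2 + 6 + 1 + 3 + 4 = 16

16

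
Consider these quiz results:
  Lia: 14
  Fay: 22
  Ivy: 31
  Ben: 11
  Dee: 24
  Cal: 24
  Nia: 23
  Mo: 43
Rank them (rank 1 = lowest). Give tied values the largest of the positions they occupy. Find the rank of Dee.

6

Sorted (ascending): 11, 14, 22, 23, 24, 24, 31, 43
The 2 values of 24 occupy positions 5–6 → each gets rank 6.
Dee has value 24 → rank 6.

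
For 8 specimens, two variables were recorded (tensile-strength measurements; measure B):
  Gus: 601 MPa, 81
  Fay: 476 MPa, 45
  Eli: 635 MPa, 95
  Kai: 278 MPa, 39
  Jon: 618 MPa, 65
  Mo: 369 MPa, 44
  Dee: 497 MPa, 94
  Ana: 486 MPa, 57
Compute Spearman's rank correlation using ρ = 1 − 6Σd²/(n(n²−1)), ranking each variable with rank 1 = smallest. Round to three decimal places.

0.905

Ranks of variable 1: 6, 3, 8, 1, 7, 2, 5, 4
Ranks of variable 2: 6, 3, 8, 1, 5, 2, 7, 4
d = r₁ − r₂: 0, 0, 0, 0, 2, 0, -2, 0
d²: 0, 0, 0, 0, 4, 0, 4, 0; Σd² = 8
ρ = 1 − 6·8/(8·63) = 1 − 48/504 = 0.905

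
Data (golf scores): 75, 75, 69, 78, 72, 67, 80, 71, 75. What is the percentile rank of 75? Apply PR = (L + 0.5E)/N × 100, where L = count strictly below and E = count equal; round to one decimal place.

N = 9.
Strictly below 75: 4. Equal to 75: 3.
PR = (4 + 0.5·3)/9 × 100 = 61.1

61.1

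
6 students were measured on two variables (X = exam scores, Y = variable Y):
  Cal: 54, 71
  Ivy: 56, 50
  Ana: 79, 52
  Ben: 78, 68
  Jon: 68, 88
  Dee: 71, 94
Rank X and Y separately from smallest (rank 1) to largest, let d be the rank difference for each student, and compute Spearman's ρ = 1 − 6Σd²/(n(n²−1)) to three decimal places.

Ranks of variable 1: 1, 2, 6, 5, 3, 4
Ranks of variable 2: 4, 1, 2, 3, 5, 6
d = r₁ − r₂: -3, 1, 4, 2, -2, -2
d²: 9, 1, 16, 4, 4, 4; Σd² = 38
ρ = 1 − 6·38/(6·35) = 1 − 228/210 = -0.086

-0.086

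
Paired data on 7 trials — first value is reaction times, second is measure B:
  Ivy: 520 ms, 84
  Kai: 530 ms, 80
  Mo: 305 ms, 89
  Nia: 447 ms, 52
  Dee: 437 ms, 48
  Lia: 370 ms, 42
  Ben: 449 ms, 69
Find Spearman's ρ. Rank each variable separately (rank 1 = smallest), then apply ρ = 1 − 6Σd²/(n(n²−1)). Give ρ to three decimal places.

Ranks of variable 1: 6, 7, 1, 4, 3, 2, 5
Ranks of variable 2: 6, 5, 7, 3, 2, 1, 4
d = r₁ − r₂: 0, 2, -6, 1, 1, 1, 1
d²: 0, 4, 36, 1, 1, 1, 1; Σd² = 44
ρ = 1 − 6·44/(7·48) = 1 − 264/336 = 0.214

0.214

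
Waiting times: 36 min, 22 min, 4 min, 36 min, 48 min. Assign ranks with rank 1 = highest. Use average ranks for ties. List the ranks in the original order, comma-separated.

2.5, 4, 5, 2.5, 1

Sorted (descending): 48, 36, 36, 22, 4
The 2 values of 36 occupy positions 2–3 → average rank (2+3)/2 = 2.5.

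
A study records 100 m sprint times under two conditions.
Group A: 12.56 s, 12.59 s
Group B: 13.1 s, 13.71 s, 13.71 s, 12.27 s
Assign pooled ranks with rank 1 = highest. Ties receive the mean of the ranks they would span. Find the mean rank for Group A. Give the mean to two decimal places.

Sorted (descending): 13.71, 13.71, 13.1, 12.59, 12.56, 12.27
The 2 values of 13.71 occupy positions 1–2 → average rank (1+2)/2 = 1.5.
Group A values → pooled ranks: 12.56→5, 12.59→4
Mean rank = (5 + 4) / 2 = 4.50

4.50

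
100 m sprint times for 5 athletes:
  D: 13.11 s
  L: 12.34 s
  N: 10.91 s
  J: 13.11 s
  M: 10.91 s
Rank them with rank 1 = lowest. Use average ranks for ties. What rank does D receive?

Sorted (ascending): 10.91, 10.91, 12.34, 13.11, 13.11
The 2 values of 10.91 occupy positions 1–2 → average rank (1+2)/2 = 1.5.
The 2 values of 13.11 occupy positions 4–5 → average rank (4+5)/2 = 4.5.
D has value 13.11 s → rank 4.5.

4.5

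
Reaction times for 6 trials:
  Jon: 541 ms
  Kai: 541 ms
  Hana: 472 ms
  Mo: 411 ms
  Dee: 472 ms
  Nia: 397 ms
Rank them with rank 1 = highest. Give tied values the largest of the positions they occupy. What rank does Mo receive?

5

Sorted (descending): 541, 541, 472, 472, 411, 397
The 2 values of 541 occupy positions 1–2 → each gets rank 2.
The 2 values of 472 occupy positions 3–4 → each gets rank 4.
Mo has value 411 ms → rank 5.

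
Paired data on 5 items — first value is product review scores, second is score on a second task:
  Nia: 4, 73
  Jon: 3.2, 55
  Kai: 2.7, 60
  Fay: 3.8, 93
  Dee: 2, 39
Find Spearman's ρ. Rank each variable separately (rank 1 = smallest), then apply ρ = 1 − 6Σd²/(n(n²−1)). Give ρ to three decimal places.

0.800

Ranks of variable 1: 5, 3, 2, 4, 1
Ranks of variable 2: 4, 2, 3, 5, 1
d = r₁ − r₂: 1, 1, -1, -1, 0
d²: 1, 1, 1, 1, 0; Σd² = 4
ρ = 1 − 6·4/(5·24) = 1 − 24/120 = 0.800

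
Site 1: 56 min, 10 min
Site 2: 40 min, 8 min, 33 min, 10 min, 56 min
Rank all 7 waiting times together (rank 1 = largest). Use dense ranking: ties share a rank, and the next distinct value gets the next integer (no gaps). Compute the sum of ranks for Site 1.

5

Sorted (descending): 56, 56, 40, 33, 10, 10, 8
The 2 values of 56 share dense rank 1.
The 2 values of 10 share dense rank 4.
Remaining distinct values take the next consecutive integers.
Site 1 values → pooled ranks: 56→1, 10→4
Rank sum = 1 + 4 = 5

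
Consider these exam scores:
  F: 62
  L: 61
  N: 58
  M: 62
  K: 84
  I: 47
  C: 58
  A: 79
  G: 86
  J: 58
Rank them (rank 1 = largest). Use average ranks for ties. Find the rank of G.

Sorted (descending): 86, 84, 79, 62, 62, 61, 58, 58, 58, 47
The 2 values of 62 occupy positions 4–5 → average rank (4+5)/2 = 4.5.
The 3 values of 58 occupy positions 7–9 → average rank 8.
G has value 86 → rank 1.

1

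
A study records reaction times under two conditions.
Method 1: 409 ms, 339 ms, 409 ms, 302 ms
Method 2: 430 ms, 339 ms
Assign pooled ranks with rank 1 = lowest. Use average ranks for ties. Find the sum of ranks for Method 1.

Sorted (ascending): 302, 339, 339, 409, 409, 430
The 2 values of 339 occupy positions 2–3 → average rank (2+3)/2 = 2.5.
The 2 values of 409 occupy positions 4–5 → average rank (4+5)/2 = 4.5.
Method 1 values → pooled ranks: 409→4.5, 339→2.5, 409→4.5, 302→1
Rank sum = 4.5 + 2.5 + 4.5 + 1 = 12.5

12.5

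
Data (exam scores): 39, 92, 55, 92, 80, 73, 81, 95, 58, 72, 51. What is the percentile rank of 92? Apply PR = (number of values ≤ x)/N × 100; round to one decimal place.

90.9

N = 11.
Strictly below 92: 8. Equal to 92: 2.
PR = 10/11 × 100 = 90.9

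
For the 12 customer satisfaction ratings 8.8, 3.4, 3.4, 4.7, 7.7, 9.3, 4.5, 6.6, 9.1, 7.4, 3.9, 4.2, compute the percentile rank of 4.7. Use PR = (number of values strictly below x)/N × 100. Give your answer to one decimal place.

N = 12.
Strictly below 4.7: 5. Equal to 4.7: 1.
PR = 5/12 × 100 = 41.7

41.7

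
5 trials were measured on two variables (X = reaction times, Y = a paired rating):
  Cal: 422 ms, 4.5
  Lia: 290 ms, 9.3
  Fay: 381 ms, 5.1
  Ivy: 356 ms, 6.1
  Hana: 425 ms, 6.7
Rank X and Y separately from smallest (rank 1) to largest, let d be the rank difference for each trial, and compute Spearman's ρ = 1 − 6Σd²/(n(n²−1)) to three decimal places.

Ranks of variable 1: 4, 1, 3, 2, 5
Ranks of variable 2: 1, 5, 2, 3, 4
d = r₁ − r₂: 3, -4, 1, -1, 1
d²: 9, 16, 1, 1, 1; Σd² = 28
ρ = 1 − 6·28/(5·24) = 1 − 168/120 = -0.400

-0.400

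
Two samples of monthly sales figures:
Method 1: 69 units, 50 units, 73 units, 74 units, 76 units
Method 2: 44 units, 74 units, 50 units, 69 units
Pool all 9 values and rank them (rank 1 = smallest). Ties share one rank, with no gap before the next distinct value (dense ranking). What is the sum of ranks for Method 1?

20

Sorted (ascending): 44, 50, 50, 69, 69, 73, 74, 74, 76
The 2 values of 50 share dense rank 2.
The 2 values of 69 share dense rank 3.
The 2 values of 74 share dense rank 5.
Remaining distinct values take the next consecutive integers.
Method 1 values → pooled ranks: 69→3, 50→2, 73→4, 74→5, 76→6
Rank sum = 3 + 2 + 4 + 5 + 6 = 20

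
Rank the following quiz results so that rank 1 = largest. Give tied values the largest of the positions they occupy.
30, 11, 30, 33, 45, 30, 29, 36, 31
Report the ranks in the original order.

7, 9, 7, 3, 1, 7, 8, 2, 4

Sorted (descending): 45, 36, 33, 31, 30, 30, 30, 29, 11
The 3 values of 30 occupy positions 5–7 → each gets rank 7.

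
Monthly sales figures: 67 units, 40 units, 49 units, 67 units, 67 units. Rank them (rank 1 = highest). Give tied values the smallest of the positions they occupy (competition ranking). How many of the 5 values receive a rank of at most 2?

3

Sorted (descending): 67, 67, 67, 49, 40
The 3 values of 67 occupy positions 1–3 → each gets rank 1.
Ranks ≤ 2: {1, 1, 1} → 3 values.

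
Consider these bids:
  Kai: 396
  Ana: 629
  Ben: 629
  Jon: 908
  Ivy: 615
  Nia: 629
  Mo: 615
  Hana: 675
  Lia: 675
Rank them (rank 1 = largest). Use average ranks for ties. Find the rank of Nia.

Sorted (descending): 908, 675, 675, 629, 629, 629, 615, 615, 396
The 2 values of 675 occupy positions 2–3 → average rank (2+3)/2 = 2.5.
The 3 values of 629 occupy positions 4–6 → average rank 5.
The 2 values of 615 occupy positions 7–8 → average rank (7+8)/2 = 7.5.
Nia has value 629 → rank 5.

5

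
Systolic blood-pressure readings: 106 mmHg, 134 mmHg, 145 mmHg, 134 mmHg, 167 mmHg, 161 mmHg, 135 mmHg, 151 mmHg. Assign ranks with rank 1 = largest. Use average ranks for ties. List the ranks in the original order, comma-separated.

8, 6.5, 4, 6.5, 1, 2, 5, 3

Sorted (descending): 167, 161, 151, 145, 135, 134, 134, 106
The 2 values of 134 occupy positions 6–7 → average rank (6+7)/2 = 6.5.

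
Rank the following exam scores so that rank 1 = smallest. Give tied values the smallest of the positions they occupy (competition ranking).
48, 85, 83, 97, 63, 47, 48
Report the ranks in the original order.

2, 6, 5, 7, 4, 1, 2

Sorted (ascending): 47, 48, 48, 63, 83, 85, 97
The 2 values of 48 occupy positions 2–3 → each gets rank 2.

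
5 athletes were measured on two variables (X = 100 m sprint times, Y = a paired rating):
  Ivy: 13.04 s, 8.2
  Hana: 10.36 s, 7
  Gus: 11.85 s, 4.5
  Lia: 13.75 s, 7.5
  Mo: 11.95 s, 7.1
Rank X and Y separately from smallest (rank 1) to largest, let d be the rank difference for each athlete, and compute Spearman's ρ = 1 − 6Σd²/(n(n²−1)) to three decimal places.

0.800

Ranks of variable 1: 4, 1, 2, 5, 3
Ranks of variable 2: 5, 2, 1, 4, 3
d = r₁ − r₂: -1, -1, 1, 1, 0
d²: 1, 1, 1, 1, 0; Σd² = 4
ρ = 1 − 6·4/(5·24) = 1 − 24/120 = 0.800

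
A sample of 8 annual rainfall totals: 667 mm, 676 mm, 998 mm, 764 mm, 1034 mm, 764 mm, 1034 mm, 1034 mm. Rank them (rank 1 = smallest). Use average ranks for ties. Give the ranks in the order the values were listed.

1, 2, 5, 3.5, 7, 3.5, 7, 7

Sorted (ascending): 667, 676, 764, 764, 998, 1034, 1034, 1034
The 2 values of 764 occupy positions 3–4 → average rank (3+4)/2 = 3.5.
The 3 values of 1034 occupy positions 6–8 → average rank 7.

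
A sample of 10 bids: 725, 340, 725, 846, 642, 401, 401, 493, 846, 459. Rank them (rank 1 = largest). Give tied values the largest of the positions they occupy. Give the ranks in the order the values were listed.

4, 10, 4, 2, 5, 9, 9, 6, 2, 7

Sorted (descending): 846, 846, 725, 725, 642, 493, 459, 401, 401, 340
The 2 values of 846 occupy positions 1–2 → each gets rank 2.
The 2 values of 725 occupy positions 3–4 → each gets rank 4.
The 2 values of 401 occupy positions 8–9 → each gets rank 9.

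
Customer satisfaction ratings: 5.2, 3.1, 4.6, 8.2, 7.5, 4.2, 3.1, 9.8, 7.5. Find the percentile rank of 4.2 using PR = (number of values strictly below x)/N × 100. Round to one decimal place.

N = 9.
Strictly below 4.2: 2. Equal to 4.2: 1.
PR = 2/9 × 100 = 22.2

22.2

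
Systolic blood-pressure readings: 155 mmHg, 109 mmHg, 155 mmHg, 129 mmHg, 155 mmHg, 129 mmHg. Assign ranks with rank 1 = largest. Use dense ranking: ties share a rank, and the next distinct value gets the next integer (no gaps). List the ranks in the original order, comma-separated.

1, 3, 1, 2, 1, 2

Sorted (descending): 155, 155, 155, 129, 129, 109
The 3 values of 155 share dense rank 1.
The 2 values of 129 share dense rank 2.
Remaining distinct values take the next consecutive integers.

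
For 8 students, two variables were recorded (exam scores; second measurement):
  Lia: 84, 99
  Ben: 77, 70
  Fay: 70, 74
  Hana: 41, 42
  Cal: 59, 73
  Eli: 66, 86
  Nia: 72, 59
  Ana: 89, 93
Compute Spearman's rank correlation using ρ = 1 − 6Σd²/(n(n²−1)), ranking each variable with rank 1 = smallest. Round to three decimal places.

0.595

Ranks of variable 1: 7, 6, 4, 1, 2, 3, 5, 8
Ranks of variable 2: 8, 3, 5, 1, 4, 6, 2, 7
d = r₁ − r₂: -1, 3, -1, 0, -2, -3, 3, 1
d²: 1, 9, 1, 0, 4, 9, 9, 1; Σd² = 34
ρ = 1 − 6·34/(8·63) = 1 − 204/504 = 0.595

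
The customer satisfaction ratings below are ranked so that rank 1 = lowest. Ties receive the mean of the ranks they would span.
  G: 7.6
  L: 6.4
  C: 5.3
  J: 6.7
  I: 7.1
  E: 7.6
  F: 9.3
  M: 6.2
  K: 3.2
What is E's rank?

Sorted (ascending): 3.2, 5.3, 6.2, 6.4, 6.7, 7.1, 7.6, 7.6, 9.3
The 2 values of 7.6 occupy positions 7–8 → average rank (7+8)/2 = 7.5.
E has value 7.6 → rank 7.5.

7.5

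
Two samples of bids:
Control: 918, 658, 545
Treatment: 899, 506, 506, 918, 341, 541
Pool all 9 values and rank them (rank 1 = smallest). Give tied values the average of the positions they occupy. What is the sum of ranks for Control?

19.5

Sorted (ascending): 341, 506, 506, 541, 545, 658, 899, 918, 918
The 2 values of 506 occupy positions 2–3 → average rank (2+3)/2 = 2.5.
The 2 values of 918 occupy positions 8–9 → average rank (8+9)/2 = 8.5.
Control values → pooled ranks: 918→8.5, 658→6, 545→5
Rank sum = 8.5 + 6 + 5 = 19.5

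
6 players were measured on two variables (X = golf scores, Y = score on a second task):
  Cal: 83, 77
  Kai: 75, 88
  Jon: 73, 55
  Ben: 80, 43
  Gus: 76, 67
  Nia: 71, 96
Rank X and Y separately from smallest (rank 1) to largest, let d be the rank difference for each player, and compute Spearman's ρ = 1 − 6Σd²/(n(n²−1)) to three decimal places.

Ranks of variable 1: 6, 3, 2, 5, 4, 1
Ranks of variable 2: 4, 5, 2, 1, 3, 6
d = r₁ − r₂: 2, -2, 0, 4, 1, -5
d²: 4, 4, 0, 16, 1, 25; Σd² = 50
ρ = 1 − 6·50/(6·35) = 1 − 300/210 = -0.429

-0.429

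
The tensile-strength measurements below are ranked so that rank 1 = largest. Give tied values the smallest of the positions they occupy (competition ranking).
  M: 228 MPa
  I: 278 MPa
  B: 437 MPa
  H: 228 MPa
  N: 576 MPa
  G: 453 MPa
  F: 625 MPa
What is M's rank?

6

Sorted (descending): 625, 576, 453, 437, 278, 228, 228
The 2 values of 228 occupy positions 6–7 → each gets rank 6.
M has value 228 MPa → rank 6.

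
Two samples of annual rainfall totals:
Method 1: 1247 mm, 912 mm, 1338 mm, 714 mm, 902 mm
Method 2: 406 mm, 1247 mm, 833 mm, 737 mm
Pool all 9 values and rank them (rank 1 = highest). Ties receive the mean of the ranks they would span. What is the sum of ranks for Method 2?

24.5

Sorted (descending): 1338, 1247, 1247, 912, 902, 833, 737, 714, 406
The 2 values of 1247 occupy positions 2–3 → average rank (2+3)/2 = 2.5.
Method 2 values → pooled ranks: 406→9, 1247→2.5, 833→6, 737→7
Rank sum = 9 + 2.5 + 6 + 7 = 24.5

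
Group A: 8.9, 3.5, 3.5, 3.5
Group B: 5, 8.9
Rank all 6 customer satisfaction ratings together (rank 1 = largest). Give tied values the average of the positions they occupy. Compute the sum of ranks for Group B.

4.5

Sorted (descending): 8.9, 8.9, 5, 3.5, 3.5, 3.5
The 2 values of 8.9 occupy positions 1–2 → average rank (1+2)/2 = 1.5.
The 3 values of 3.5 occupy positions 4–6 → average rank 5.
Group B values → pooled ranks: 5→3, 8.9→1.5
Rank sum = 3 + 1.5 = 4.5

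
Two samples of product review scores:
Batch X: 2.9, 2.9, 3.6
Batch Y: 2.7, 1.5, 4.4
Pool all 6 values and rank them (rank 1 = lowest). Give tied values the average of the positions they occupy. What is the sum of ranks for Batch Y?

9

Sorted (ascending): 1.5, 2.7, 2.9, 2.9, 3.6, 4.4
The 2 values of 2.9 occupy positions 3–4 → average rank (3+4)/2 = 3.5.
Batch Y values → pooled ranks: 2.7→2, 1.5→1, 4.4→6
Rank sum = 2 + 1 + 6 = 9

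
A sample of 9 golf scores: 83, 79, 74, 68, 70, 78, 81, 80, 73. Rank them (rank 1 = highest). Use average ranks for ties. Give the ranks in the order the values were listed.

1, 4, 6, 9, 8, 5, 2, 3, 7

Sorted (descending): 83, 81, 80, 79, 78, 74, 73, 70, 68
No ties — each value takes its position as its rank.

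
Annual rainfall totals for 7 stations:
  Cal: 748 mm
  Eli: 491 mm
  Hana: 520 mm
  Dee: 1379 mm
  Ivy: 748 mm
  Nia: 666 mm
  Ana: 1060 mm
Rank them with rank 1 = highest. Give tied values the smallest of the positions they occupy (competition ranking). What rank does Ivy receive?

Sorted (descending): 1379, 1060, 748, 748, 666, 520, 491
The 2 values of 748 occupy positions 3–4 → each gets rank 3.
Ivy has value 748 mm → rank 3.

3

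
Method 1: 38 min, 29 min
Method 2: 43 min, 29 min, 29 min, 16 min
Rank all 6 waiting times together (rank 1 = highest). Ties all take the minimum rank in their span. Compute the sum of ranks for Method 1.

Sorted (descending): 43, 38, 29, 29, 29, 16
The 3 values of 29 occupy positions 3–5 → each gets rank 3.
Method 1 values → pooled ranks: 38→2, 29→3
Rank sum = 2 + 3 = 5

5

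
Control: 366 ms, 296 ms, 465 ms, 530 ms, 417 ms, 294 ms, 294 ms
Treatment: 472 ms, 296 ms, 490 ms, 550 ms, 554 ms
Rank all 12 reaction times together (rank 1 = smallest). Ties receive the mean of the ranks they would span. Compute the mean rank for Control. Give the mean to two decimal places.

Sorted (ascending): 294, 294, 296, 296, 366, 417, 465, 472, 490, 530, 550, 554
The 2 values of 294 occupy positions 1–2 → average rank (1+2)/2 = 1.5.
The 2 values of 296 occupy positions 3–4 → average rank (3+4)/2 = 3.5.
Control values → pooled ranks: 366→5, 296→3.5, 465→7, 530→10, 417→6, 294→1.5, 294→1.5
Mean rank = (5 + 3.5 + 7 + 10 + 6 + 1.5 + 1.5) / 7 = 4.93

4.93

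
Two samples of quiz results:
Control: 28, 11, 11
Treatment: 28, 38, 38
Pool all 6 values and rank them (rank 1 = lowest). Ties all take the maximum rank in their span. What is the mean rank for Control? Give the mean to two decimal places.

Sorted (ascending): 11, 11, 28, 28, 38, 38
The 2 values of 11 occupy positions 1–2 → each gets rank 2.
The 2 values of 28 occupy positions 3–4 → each gets rank 4.
The 2 values of 38 occupy positions 5–6 → each gets rank 6.
Control values → pooled ranks: 28→4, 11→2, 11→2
Mean rank = (4 + 2 + 2) / 3 = 2.67

2.67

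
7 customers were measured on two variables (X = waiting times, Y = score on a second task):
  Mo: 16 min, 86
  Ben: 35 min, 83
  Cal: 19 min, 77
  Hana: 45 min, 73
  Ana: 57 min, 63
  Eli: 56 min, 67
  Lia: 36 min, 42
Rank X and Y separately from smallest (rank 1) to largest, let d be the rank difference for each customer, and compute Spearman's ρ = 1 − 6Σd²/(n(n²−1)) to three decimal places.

Ranks of variable 1: 1, 3, 2, 5, 7, 6, 4
Ranks of variable 2: 7, 6, 5, 4, 2, 3, 1
d = r₁ − r₂: -6, -3, -3, 1, 5, 3, 3
d²: 36, 9, 9, 1, 25, 9, 9; Σd² = 98
ρ = 1 − 6·98/(7·48) = 1 − 588/336 = -0.750

-0.750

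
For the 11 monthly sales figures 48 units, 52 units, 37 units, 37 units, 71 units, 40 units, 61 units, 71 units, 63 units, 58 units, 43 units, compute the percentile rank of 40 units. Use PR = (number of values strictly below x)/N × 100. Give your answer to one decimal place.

18.2

N = 11.
Strictly below 40: 2. Equal to 40: 1.
PR = 2/11 × 100 = 18.2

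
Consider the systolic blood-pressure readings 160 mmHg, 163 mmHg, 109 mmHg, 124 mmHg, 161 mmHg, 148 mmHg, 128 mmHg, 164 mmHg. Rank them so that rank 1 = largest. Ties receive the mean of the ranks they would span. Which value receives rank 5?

148

Sorted (descending): 164, 163, 161, 160, 148, 128, 124, 109
No ties — each value takes its position as its rank.
Rank 5 → value 148.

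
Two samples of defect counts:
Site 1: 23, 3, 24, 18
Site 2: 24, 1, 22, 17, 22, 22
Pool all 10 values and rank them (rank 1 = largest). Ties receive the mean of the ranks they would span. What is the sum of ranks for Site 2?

34.5

Sorted (descending): 24, 24, 23, 22, 22, 22, 18, 17, 3, 1
The 2 values of 24 occupy positions 1–2 → average rank (1+2)/2 = 1.5.
The 3 values of 22 occupy positions 4–6 → average rank 5.
Site 2 values → pooled ranks: 24→1.5, 1→10, 22→5, 17→8, 22→5, 22→5
Rank sum = 1.5 + 10 + 5 + 8 + 5 + 5 = 34.5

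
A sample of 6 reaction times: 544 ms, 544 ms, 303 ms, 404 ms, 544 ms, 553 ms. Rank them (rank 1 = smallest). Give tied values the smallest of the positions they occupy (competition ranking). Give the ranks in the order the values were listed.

Sorted (ascending): 303, 404, 544, 544, 544, 553
The 3 values of 544 occupy positions 3–5 → each gets rank 3.

3, 3, 1, 2, 3, 6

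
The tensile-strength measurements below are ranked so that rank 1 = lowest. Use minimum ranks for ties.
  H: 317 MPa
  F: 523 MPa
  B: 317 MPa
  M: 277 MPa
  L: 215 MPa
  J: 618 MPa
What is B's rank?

Sorted (ascending): 215, 277, 317, 317, 523, 618
The 2 values of 317 occupy positions 3–4 → each gets rank 3.
B has value 317 MPa → rank 3.

3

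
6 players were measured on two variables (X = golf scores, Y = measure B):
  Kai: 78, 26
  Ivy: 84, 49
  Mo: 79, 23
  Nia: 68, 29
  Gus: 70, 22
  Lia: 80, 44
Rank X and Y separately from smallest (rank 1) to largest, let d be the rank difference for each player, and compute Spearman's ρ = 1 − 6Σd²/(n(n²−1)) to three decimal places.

Ranks of variable 1: 3, 6, 4, 1, 2, 5
Ranks of variable 2: 3, 6, 2, 4, 1, 5
d = r₁ − r₂: 0, 0, 2, -3, 1, 0
d²: 0, 0, 4, 9, 1, 0; Σd² = 14
ρ = 1 − 6·14/(6·35) = 1 − 84/210 = 0.600

0.600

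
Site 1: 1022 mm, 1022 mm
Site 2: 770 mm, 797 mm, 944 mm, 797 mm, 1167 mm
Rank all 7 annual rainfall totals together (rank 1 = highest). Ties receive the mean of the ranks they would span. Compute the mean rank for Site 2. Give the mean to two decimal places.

4.60

Sorted (descending): 1167, 1022, 1022, 944, 797, 797, 770
The 2 values of 1022 occupy positions 2–3 → average rank (2+3)/2 = 2.5.
The 2 values of 797 occupy positions 5–6 → average rank (5+6)/2 = 5.5.
Site 2 values → pooled ranks: 770→7, 797→5.5, 944→4, 797→5.5, 1167→1
Mean rank = (7 + 5.5 + 4 + 5.5 + 1) / 5 = 4.60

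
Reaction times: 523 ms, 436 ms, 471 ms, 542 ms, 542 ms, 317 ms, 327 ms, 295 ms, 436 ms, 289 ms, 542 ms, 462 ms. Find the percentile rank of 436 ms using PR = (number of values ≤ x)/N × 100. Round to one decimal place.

N = 12.
Strictly below 436: 4. Equal to 436: 2.
PR = 6/12 × 100 = 50.0

50.0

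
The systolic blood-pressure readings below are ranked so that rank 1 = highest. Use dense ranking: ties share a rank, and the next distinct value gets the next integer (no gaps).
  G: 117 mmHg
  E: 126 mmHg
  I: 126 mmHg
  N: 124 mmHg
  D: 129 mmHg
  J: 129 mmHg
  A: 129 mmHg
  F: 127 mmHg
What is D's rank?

1

Sorted (descending): 129, 129, 129, 127, 126, 126, 124, 117
The 3 values of 129 share dense rank 1.
The 2 values of 126 share dense rank 3.
Remaining distinct values take the next consecutive integers.
D has value 129 mmHg → rank 1.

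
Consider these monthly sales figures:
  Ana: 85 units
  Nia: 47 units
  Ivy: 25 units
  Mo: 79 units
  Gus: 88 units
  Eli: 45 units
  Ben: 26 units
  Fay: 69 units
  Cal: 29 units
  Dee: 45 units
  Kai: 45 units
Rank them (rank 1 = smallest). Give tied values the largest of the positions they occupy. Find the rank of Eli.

6

Sorted (ascending): 25, 26, 29, 45, 45, 45, 47, 69, 79, 85, 88
The 3 values of 45 occupy positions 4–6 → each gets rank 6.
Eli has value 45 units → rank 6.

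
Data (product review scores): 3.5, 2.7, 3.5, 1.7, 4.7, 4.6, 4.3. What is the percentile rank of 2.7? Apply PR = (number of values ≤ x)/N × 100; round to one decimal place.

28.6

N = 7.
Strictly below 2.7: 1. Equal to 2.7: 1.
PR = 2/7 × 100 = 28.6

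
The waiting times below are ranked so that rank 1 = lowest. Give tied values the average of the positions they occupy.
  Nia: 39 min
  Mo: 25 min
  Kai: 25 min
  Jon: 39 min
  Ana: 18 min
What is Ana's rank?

1

Sorted (ascending): 18, 25, 25, 39, 39
The 2 values of 25 occupy positions 2–3 → average rank (2+3)/2 = 2.5.
The 2 values of 39 occupy positions 4–5 → average rank (4+5)/2 = 4.5.
Ana has value 18 min → rank 1.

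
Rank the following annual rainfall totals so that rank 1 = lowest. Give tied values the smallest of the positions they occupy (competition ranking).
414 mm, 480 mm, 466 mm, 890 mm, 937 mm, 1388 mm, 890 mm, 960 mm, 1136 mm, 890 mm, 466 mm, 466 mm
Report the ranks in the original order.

Sorted (ascending): 414, 466, 466, 466, 480, 890, 890, 890, 937, 960, 1136, 1388
The 3 values of 466 occupy positions 2–4 → each gets rank 2.
The 3 values of 890 occupy positions 6–8 → each gets rank 6.

1, 5, 2, 6, 9, 12, 6, 10, 11, 6, 2, 2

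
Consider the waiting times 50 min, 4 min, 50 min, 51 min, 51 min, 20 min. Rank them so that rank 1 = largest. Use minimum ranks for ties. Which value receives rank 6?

Sorted (descending): 51, 51, 50, 50, 20, 4
The 2 values of 51 occupy positions 1–2 → each gets rank 1.
The 2 values of 50 occupy positions 3–4 → each gets rank 3.
Rank 6 → value 4.

4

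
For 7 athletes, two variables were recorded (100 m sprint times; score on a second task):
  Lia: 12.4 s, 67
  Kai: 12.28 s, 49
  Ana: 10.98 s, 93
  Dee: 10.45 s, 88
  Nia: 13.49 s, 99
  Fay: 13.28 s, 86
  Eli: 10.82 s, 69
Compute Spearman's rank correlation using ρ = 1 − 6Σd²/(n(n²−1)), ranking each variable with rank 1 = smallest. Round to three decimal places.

Ranks of variable 1: 5, 4, 3, 1, 7, 6, 2
Ranks of variable 2: 2, 1, 6, 5, 7, 4, 3
d = r₁ − r₂: 3, 3, -3, -4, 0, 2, -1
d²: 9, 9, 9, 16, 0, 4, 1; Σd² = 48
ρ = 1 − 6·48/(7·48) = 1 − 288/336 = 0.143

0.143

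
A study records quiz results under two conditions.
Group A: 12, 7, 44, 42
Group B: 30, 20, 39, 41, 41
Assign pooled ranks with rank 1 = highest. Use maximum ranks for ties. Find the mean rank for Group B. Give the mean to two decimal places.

Sorted (descending): 44, 42, 41, 41, 39, 30, 20, 12, 7
The 2 values of 41 occupy positions 3–4 → each gets rank 4.
Group B values → pooled ranks: 30→6, 20→7, 39→5, 41→4, 41→4
Mean rank = (6 + 7 + 5 + 4 + 4) / 5 = 5.20

5.20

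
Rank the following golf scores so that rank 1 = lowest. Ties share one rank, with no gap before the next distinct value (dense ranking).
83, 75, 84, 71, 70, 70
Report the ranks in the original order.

4, 3, 5, 2, 1, 1

Sorted (ascending): 70, 70, 71, 75, 83, 84
The 2 values of 70 share dense rank 1.
Remaining distinct values take the next consecutive integers.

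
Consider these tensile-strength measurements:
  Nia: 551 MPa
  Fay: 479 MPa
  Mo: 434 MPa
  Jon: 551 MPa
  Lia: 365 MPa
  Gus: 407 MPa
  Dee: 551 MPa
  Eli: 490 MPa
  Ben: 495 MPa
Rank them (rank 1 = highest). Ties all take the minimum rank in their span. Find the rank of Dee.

1

Sorted (descending): 551, 551, 551, 495, 490, 479, 434, 407, 365
The 3 values of 551 occupy positions 1–3 → each gets rank 1.
Dee has value 551 MPa → rank 1.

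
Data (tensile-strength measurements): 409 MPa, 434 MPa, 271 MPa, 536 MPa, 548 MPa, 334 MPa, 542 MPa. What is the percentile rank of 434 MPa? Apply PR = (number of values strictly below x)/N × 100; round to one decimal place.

N = 7.
Strictly below 434: 3. Equal to 434: 1.
PR = 3/7 × 100 = 42.9

42.9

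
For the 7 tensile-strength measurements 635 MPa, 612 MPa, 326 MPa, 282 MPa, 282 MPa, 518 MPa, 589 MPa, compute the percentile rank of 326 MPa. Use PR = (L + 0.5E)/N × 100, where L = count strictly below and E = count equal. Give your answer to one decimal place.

35.7

N = 7.
Strictly below 326: 2. Equal to 326: 1.
PR = (2 + 0.5·1)/7 × 100 = 35.7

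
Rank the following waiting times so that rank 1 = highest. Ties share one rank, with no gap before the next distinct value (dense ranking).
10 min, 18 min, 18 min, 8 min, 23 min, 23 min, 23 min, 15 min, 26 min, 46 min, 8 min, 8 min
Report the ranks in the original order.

Sorted (descending): 46, 26, 23, 23, 23, 18, 18, 15, 10, 8, 8, 8
The 3 values of 23 share dense rank 3.
The 2 values of 18 share dense rank 4.
The 3 values of 8 share dense rank 7.
Remaining distinct values take the next consecutive integers.

6, 4, 4, 7, 3, 3, 3, 5, 2, 1, 7, 7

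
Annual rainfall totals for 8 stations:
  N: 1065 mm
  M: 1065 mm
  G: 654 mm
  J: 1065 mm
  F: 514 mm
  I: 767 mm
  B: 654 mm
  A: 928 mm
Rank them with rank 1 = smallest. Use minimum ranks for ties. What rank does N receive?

6

Sorted (ascending): 514, 654, 654, 767, 928, 1065, 1065, 1065
The 2 values of 654 occupy positions 2–3 → each gets rank 2.
The 3 values of 1065 occupy positions 6–8 → each gets rank 6.
N has value 1065 mm → rank 6.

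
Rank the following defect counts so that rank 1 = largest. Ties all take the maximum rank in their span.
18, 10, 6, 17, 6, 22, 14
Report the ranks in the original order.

Sorted (descending): 22, 18, 17, 14, 10, 6, 6
The 2 values of 6 occupy positions 6–7 → each gets rank 7.

2, 5, 7, 3, 7, 1, 4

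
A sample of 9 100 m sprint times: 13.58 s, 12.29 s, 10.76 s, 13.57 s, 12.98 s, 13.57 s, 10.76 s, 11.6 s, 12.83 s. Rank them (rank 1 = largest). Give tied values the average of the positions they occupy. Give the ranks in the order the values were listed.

Sorted (descending): 13.58, 13.57, 13.57, 12.98, 12.83, 12.29, 11.6, 10.76, 10.76
The 2 values of 13.57 occupy positions 2–3 → average rank (2+3)/2 = 2.5.
The 2 values of 10.76 occupy positions 8–9 → average rank (8+9)/2 = 8.5.

1, 6, 8.5, 2.5, 4, 2.5, 8.5, 7, 5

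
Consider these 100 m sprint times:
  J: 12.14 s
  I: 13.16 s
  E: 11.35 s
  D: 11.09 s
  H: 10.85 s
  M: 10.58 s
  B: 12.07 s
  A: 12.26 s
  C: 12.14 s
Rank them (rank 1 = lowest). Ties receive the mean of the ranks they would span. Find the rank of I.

9

Sorted (ascending): 10.58, 10.85, 11.09, 11.35, 12.07, 12.14, 12.14, 12.26, 13.16
The 2 values of 12.14 occupy positions 6–7 → average rank (6+7)/2 = 6.5.
I has value 13.16 s → rank 9.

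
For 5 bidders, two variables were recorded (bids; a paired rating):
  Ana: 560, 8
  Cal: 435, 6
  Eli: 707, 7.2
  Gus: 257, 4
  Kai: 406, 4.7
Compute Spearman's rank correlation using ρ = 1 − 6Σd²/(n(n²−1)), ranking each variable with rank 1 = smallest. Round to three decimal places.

Ranks of variable 1: 4, 3, 5, 1, 2
Ranks of variable 2: 5, 3, 4, 1, 2
d = r₁ − r₂: -1, 0, 1, 0, 0
d²: 1, 0, 1, 0, 0; Σd² = 2
ρ = 1 − 6·2/(5·24) = 1 − 12/120 = 0.900

0.900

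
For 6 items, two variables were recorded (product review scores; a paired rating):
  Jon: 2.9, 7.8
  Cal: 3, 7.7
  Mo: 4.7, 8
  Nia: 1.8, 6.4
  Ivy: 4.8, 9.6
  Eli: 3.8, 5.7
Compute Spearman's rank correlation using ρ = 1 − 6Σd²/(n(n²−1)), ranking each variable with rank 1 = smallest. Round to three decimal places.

0.600

Ranks of variable 1: 2, 3, 5, 1, 6, 4
Ranks of variable 2: 4, 3, 5, 2, 6, 1
d = r₁ − r₂: -2, 0, 0, -1, 0, 3
d²: 4, 0, 0, 1, 0, 9; Σd² = 14
ρ = 1 − 6·14/(6·35) = 1 − 84/210 = 0.600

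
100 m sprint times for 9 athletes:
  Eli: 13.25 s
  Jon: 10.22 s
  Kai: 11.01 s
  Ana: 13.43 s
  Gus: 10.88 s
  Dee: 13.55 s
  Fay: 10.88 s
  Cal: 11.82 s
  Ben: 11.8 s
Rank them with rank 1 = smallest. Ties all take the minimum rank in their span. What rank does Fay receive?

Sorted (ascending): 10.22, 10.88, 10.88, 11.01, 11.8, 11.82, 13.25, 13.43, 13.55
The 2 values of 10.88 occupy positions 2–3 → each gets rank 2.
Fay has value 10.88 s → rank 2.

2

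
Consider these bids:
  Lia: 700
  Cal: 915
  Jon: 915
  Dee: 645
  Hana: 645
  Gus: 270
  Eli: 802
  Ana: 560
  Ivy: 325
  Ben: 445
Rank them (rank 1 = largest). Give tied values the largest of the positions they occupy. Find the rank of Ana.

Sorted (descending): 915, 915, 802, 700, 645, 645, 560, 445, 325, 270
The 2 values of 915 occupy positions 1–2 → each gets rank 2.
The 2 values of 645 occupy positions 5–6 → each gets rank 6.
Ana has value 560 → rank 7.

7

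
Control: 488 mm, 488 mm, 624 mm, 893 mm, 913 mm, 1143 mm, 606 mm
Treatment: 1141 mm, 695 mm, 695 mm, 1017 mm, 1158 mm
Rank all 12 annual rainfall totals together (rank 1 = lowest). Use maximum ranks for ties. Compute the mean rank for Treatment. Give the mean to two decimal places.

Sorted (ascending): 488, 488, 606, 624, 695, 695, 893, 913, 1017, 1141, 1143, 1158
The 2 values of 488 occupy positions 1–2 → each gets rank 2.
The 2 values of 695 occupy positions 5–6 → each gets rank 6.
Treatment values → pooled ranks: 1141→10, 695→6, 695→6, 1017→9, 1158→12
Mean rank = (10 + 6 + 6 + 9 + 12) / 5 = 8.60

8.60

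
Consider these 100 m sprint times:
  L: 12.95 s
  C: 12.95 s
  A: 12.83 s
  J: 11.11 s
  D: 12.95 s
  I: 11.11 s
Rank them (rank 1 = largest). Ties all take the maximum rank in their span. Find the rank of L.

Sorted (descending): 12.95, 12.95, 12.95, 12.83, 11.11, 11.11
The 3 values of 12.95 occupy positions 1–3 → each gets rank 3.
The 2 values of 11.11 occupy positions 5–6 → each gets rank 6.
L has value 12.95 s → rank 3.

3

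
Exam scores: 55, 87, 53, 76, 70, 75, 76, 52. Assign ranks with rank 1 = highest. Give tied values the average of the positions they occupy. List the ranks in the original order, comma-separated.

Sorted (descending): 87, 76, 76, 75, 70, 55, 53, 52
The 2 values of 76 occupy positions 2–3 → average rank (2+3)/2 = 2.5.

6, 1, 7, 2.5, 5, 4, 2.5, 8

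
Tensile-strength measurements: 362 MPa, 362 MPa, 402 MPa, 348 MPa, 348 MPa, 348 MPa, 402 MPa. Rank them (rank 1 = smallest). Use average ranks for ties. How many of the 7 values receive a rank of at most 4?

Sorted (ascending): 348, 348, 348, 362, 362, 402, 402
The 3 values of 348 occupy positions 1–3 → average rank 2.
The 2 values of 362 occupy positions 4–5 → average rank (4+5)/2 = 4.5.
The 2 values of 402 occupy positions 6–7 → average rank (6+7)/2 = 6.5.
Ranks ≤ 4: {2, 2, 2} → 3 values.

3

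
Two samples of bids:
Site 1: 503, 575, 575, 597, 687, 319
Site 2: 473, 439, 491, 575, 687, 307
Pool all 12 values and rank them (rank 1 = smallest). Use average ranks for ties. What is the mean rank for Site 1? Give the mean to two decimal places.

7.58

Sorted (ascending): 307, 319, 439, 473, 491, 503, 575, 575, 575, 597, 687, 687
The 3 values of 575 occupy positions 7–9 → average rank 8.
The 2 values of 687 occupy positions 11–12 → average rank (11+12)/2 = 11.5.
Site 1 values → pooled ranks: 503→6, 575→8, 575→8, 597→10, 687→11.5, 319→2
Mean rank = (6 + 8 + 8 + 10 + 11.5 + 2) / 6 = 7.58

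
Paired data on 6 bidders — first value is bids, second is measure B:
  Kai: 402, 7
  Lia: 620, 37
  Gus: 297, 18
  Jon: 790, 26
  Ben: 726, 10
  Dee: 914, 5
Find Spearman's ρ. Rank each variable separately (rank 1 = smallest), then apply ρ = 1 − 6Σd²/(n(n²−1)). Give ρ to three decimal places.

Ranks of variable 1: 2, 3, 1, 5, 4, 6
Ranks of variable 2: 2, 6, 4, 5, 3, 1
d = r₁ − r₂: 0, -3, -3, 0, 1, 5
d²: 0, 9, 9, 0, 1, 25; Σd² = 44
ρ = 1 − 6·44/(6·35) = 1 − 264/210 = -0.257

-0.257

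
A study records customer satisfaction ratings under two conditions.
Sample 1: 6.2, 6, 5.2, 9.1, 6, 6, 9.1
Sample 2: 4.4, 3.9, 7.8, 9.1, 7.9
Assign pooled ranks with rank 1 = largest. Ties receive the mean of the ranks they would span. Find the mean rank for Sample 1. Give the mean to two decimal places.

Sorted (descending): 9.1, 9.1, 9.1, 7.9, 7.8, 6.2, 6, 6, 6, 5.2, 4.4, 3.9
The 3 values of 9.1 occupy positions 1–3 → average rank 2.
The 3 values of 6 occupy positions 7–9 → average rank 8.
Sample 1 values → pooled ranks: 6.2→6, 6→8, 5.2→10, 9.1→2, 6→8, 6→8, 9.1→2
Mean rank = (6 + 8 + 10 + 2 + 8 + 8 + 2) / 7 = 6.29

6.29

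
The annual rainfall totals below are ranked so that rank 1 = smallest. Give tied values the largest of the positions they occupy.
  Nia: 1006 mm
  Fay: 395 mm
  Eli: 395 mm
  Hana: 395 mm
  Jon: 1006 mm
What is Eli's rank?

Sorted (ascending): 395, 395, 395, 1006, 1006
The 3 values of 395 occupy positions 1–3 → each gets rank 3.
The 2 values of 1006 occupy positions 4–5 → each gets rank 5.
Eli has value 395 mm → rank 3.

3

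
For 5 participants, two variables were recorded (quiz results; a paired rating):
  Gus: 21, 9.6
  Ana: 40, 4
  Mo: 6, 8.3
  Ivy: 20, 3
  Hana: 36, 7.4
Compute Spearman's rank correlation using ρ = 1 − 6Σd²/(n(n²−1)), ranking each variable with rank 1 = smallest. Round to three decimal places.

-0.200

Ranks of variable 1: 3, 5, 1, 2, 4
Ranks of variable 2: 5, 2, 4, 1, 3
d = r₁ − r₂: -2, 3, -3, 1, 1
d²: 4, 9, 9, 1, 1; Σd² = 24
ρ = 1 − 6·24/(5·24) = 1 − 144/120 = -0.200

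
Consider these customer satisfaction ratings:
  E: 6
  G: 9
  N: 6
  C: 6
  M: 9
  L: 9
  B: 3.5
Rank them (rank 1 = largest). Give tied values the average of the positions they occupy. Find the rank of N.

Sorted (descending): 9, 9, 9, 6, 6, 6, 3.5
The 3 values of 9 occupy positions 1–3 → average rank 2.
The 3 values of 6 occupy positions 4–6 → average rank 5.
N has value 6 → rank 5.

5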